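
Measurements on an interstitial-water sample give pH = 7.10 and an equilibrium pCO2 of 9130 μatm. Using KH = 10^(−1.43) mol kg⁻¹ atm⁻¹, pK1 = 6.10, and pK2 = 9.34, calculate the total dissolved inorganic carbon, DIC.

[CO2*] = KH · pCO2 = 10^(−1.43) × 9130×10^-6 = 3.392×10^-4 mol/kg
α₀ = 1/(1 + K1/[H⁺] + K1K2/[H⁺]²) = 1/(1 + 10^+1.00 + 10^-1.24) = 0.09044
DIC = [CO2*]/α₀ = 3.392×10^-4 / 0.09044 = 3.75 mmol/kg

DIC = 3.75 mmol/kg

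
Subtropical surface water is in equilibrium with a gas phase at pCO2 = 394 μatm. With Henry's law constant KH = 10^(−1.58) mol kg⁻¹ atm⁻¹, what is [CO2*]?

KH = 10^(−1.58) = 2.630×10^-2 mol kg⁻¹ atm⁻¹
[CO2*] = KH · pCO2 = 2.630×10^-2 × 394×10^-6 atm = 1.04×10^-5 mol/kg

[CO2*] = 10.4 μmol/kg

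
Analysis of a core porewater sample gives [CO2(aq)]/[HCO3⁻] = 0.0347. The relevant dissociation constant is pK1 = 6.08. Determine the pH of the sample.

From K1 = [H⁺][HCO3⁻]/[CO2(aq)]:  pH = pK1 − log₁₀([CO2(aq)]/[HCO3⁻])
log₁₀(0.0347) = -1.460
pH = 6.08 − (-1.460) = 7.54

pH = 7.54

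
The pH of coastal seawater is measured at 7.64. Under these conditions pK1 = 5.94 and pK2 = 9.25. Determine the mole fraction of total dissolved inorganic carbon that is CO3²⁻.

α₂ = 0.0235

α₂ = 1 / (1 + [H⁺]/K2 + [H⁺]²/(K1K2)) = 1 / (1 + 10^+1.61 + 10^-0.09)
   = 1 / (1 + 40.738 + 0.81283) = 1/42.551 = 0.02350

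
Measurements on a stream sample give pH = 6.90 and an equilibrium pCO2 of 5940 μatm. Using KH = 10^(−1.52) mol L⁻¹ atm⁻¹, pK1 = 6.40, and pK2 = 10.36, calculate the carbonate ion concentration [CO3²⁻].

[CO2*] = KH · pCO2 = 10^(−1.52) × 5940×10^-6 = 1.794×10^-4 mol/L
α₀ = 1/(1 + K1/[H⁺] + K1K2/[H⁺]²) = 1/(1 + 10^+0.50 + 10^-2.96) = 0.2402
DIC = [CO2*]/α₀ = 1.794×10^-4 / 0.2402 = 0.7468 mmol/L
[CO3²⁻] = α₂·DIC; α₂ = 0.0002634, so [CO3²⁻] = 0.0002634 × 0.7468 = 0.000197 mmol/L = 0.197 μmol/L

[CO3²⁻] = 0.197 μmol/L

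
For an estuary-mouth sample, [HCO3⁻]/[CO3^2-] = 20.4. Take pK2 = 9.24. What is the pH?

pH = 7.93

From K2 = [H⁺][CO3^2-]/[HCO3⁻]:  pH = pK2 − log₁₀([HCO3⁻]/[CO3^2-])
log₁₀(20.4) = +1.310
pH = 9.24 − (+1.310) = 7.93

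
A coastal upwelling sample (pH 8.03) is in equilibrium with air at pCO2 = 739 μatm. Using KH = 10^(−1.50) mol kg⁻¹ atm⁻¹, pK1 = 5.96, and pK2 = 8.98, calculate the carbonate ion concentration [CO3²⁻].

[CO2*] = KH · pCO2 = 10^(−1.50) × 739×10^-6 = 2.337×10^-5 mol/kg
α₀ = 1/(1 + K1/[H⁺] + K1K2/[H⁺]²) = 1/(1 + 10^+2.07 + 10^+1.12) = 0.007595
DIC = [CO2*]/α₀ = 2.337×10^-5 / 0.007595 = 3.077 mmol/kg
[CO3²⁻] = α₂·DIC; α₂ = 0.1001, so [CO3²⁻] = 0.1001 × 3.077 = 0.308 mmol/kg

[CO3²⁻] = 0.308 mmol/kg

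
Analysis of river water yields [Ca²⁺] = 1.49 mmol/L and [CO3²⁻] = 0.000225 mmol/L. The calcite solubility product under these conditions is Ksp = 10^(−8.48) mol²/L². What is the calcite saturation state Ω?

Ksp = 10^(−8.48) = 3.311×10^-9
Ω = [Ca²⁺][CO3²⁻]/Ksp = (1.49×10^-3)(0.000225×10^-3) / 3.311×10^-9 = 0.101

Ω = 0.101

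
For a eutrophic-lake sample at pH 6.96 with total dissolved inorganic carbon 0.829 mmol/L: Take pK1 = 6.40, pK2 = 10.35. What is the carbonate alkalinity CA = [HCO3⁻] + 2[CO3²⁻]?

CA = 0.650 mmol/L

CA = [HCO3⁻] + 2[CO3²⁻] = (α₁ + 2α₂)·DIC
At pH 6.96: [H⁺]/K1 = 10^-0.56 = 0.27542, K2/[H⁺] = 10^-3.39 = 0.00040738
α₁ = 1/(1 + 0.27542 + 0.00040738) = 1/1.2758 = 0.7838; α₂ = α₁·K2/[H⁺] = 0.0003193
α₁ + 2α₂ = 0.7844
CA = 0.7844 × 0.829 = 0.650 mmol/L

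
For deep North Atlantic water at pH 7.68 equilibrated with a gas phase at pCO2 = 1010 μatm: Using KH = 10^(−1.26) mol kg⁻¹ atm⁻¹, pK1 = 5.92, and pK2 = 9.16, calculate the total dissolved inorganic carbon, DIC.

[CO2*] = KH · pCO2 = 10^(−1.26) × 1010×10^-6 = 5.550×10^-5 mol/kg
α₀ = 1/(1 + K1/[H⁺] + K1K2/[H⁺]²) = 1/(1 + 10^+1.76 + 10^+0.28) = 0.01654
DIC = [CO2*]/α₀ = 5.550×10^-5 / 0.01654 = 3.36 mmol/kg

DIC = 3.36 mmol/kg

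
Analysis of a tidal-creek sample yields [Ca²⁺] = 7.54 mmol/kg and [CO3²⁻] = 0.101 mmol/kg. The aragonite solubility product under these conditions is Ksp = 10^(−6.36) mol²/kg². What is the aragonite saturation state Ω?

Ksp = 10^(−6.36) = 4.365×10^-7
Ω = [Ca²⁺][CO3²⁻]/Ksp = (7.54×10^-3)(0.101×10^-3) / 4.365×10^-7 = 1.74

Ω = 1.74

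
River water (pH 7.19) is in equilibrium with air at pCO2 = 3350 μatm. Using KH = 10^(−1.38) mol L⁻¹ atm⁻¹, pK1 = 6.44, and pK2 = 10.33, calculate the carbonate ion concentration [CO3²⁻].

[CO2*] = KH · pCO2 = 10^(−1.38) × 3350×10^-6 = 1.397×10^-4 mol/L
α₀ = 1/(1 + K1/[H⁺] + K1K2/[H⁺]²) = 1/(1 + 10^+0.75 + 10^-2.39) = 0.1509
DIC = [CO2*]/α₀ = 1.397×10^-4 / 0.1509 = 0.9255 mmol/L
[CO3²⁻] = α₂·DIC; α₂ = 0.0006147, so [CO3²⁻] = 0.0006147 × 0.9255 = 0.000569 mmol/L = 0.569 μmol/L

[CO3²⁻] = 0.569 μmol/L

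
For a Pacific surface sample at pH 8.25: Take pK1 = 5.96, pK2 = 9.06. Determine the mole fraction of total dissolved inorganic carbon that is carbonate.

α₂ = 1 / (1 + [H⁺]/K2 + [H⁺]²/(K1K2)) = 1 / (1 + 10^+0.81 + 10^-1.48)
   = 1 / (1 + 6.4565 + 0.033113) = 1/7.4897 = 0.1335

α₂ = 0.134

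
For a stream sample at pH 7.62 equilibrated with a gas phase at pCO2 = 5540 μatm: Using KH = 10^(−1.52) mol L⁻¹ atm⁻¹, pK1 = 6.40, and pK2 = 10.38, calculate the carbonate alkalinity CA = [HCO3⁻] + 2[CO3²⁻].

[CO2*] = KH · pCO2 = 10^(−1.52) × 5540×10^-6 = 1.673×10^-4 mol/L
α₀ = 1/(1 + K1/[H⁺] + K1K2/[H⁺]²) = 1/(1 + 10^+1.22 + 10^-1.54) = 0.05674
DIC = [CO2*]/α₀ = 1.673×10^-4 / 0.05674 = 2.949 mmol/L
CA = (α₁ + 2α₂)·DIC = (0.9416 + 2×0.001636) × 2.949 = 2.79 mmol/L

CA = 2.79 mmol/L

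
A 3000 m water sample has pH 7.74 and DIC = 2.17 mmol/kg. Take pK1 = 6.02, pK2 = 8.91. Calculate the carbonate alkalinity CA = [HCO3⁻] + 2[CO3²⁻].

CA = [HCO3⁻] + 2[CO3²⁻] = (α₁ + 2α₂)·DIC
At pH 7.74: [H⁺]/K1 = 10^-1.72 = 0.019055, K2/[H⁺] = 10^-1.17 = 0.067608
α₁ = 1/(1 + 0.019055 + 0.067608) = 1/1.0867 = 0.9202; α₂ = α₁·K2/[H⁺] = 0.06222
α₁ + 2α₂ = 1.0447
CA = 1.0447 × 2.17 = 2.27 mmol/kg

CA = 2.27 mmol/kg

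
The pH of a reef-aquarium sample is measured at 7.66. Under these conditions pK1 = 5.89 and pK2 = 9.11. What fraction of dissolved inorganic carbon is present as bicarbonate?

α₁ = 1 / (1 + [H⁺]/K1 + K2/[H⁺]) = 1 / (1 + 10^-1.77 + 10^-1.45)
   = 1 / (1 + 0.016982 + 0.035481) = 1/1.0525 = 0.9502

α₁ = 0.950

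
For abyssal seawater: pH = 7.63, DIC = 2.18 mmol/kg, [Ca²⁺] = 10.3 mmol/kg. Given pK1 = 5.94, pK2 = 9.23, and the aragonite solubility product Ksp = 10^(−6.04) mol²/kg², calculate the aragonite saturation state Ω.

Ω = 0.591

α₂ = 1 / (1 + [H⁺]/K2 + [H⁺]²/(K1K2)) = 1 / (1 + 10^+1.60 + 10^-0.09)
   = 1 / (1 + 39.811 + 0.81283) = 1/41.624 = 0.02402
[CO3²⁻] = α₂ × DIC = 0.02402 × 2.18 = 0.05237 mmol/kg
Ksp = 10^(−6.04) = 9.120×10^-7
Ω = [Ca²⁺][CO3²⁻]/Ksp = (10.3×10^-3)(5.237×10^-5) / 9.120×10^-7 = 0.591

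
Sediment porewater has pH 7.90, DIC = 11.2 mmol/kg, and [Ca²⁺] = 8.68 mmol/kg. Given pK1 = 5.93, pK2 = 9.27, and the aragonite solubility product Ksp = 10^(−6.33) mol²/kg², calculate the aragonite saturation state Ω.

α₂ = 1 / (1 + [H⁺]/K2 + [H⁺]²/(K1K2)) = 1 / (1 + 10^+1.37 + 10^-0.60)
   = 1 / (1 + 23.442 + 0.25119) = 1/24.693 = 0.04050
[CO3²⁻] = α₂ × DIC = 0.04050 × 11.2 = 0.4536 mmol/kg
Ksp = 10^(−6.33) = 4.677×10^-7
Ω = [Ca²⁺][CO3²⁻]/Ksp = (8.68×10^-3)(4.536×10^-4) / 4.677×10^-7 = 8.42

Ω = 8.42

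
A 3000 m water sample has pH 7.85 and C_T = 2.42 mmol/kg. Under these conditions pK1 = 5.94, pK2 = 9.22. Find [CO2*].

[CO2*] = 0.0282 mmol/kg

α₀ = 1 / (1 + K1/[H⁺] + K1K2/[H⁺]²) = 1 / (1 + 10^+1.91 + 10^+0.54)
   = 1 / (1 + 81.283 + 3.4674) = 1/85.750 = 0.01166
[CO2*] = α₀ × DIC = 0.01166 × 2.42 = 0.0282 mmol/kg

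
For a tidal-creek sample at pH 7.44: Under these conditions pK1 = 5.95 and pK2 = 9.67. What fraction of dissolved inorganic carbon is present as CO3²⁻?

α₂ = 0.00567

α₂ = 1 / (1 + [H⁺]/K2 + [H⁺]²/(K1K2)) = 1 / (1 + 10^+2.23 + 10^+0.74)
   = 1 / (1 + 169.82 + 5.4954) = 1/176.32 = 0.005672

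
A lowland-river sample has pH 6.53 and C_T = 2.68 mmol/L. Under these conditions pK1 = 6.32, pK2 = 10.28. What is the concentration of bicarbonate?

α₁ = 1 / (1 + [H⁺]/K1 + K2/[H⁺]) = 1 / (1 + 10^-0.21 + 10^-3.75)
   = 1 / (1 + 0.61660 + 0.00017783) = 1/1.6168 = 0.6185
[HCO3⁻] = α₁ × DIC = 0.6185 × 2.68 = 1.66 mmol/L

[HCO3⁻] = 1.66 mmol/L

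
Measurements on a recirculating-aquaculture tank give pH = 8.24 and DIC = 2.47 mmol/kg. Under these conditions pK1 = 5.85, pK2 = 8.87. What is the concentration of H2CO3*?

[CO2*] = 8.12 μmol/kg

α₀ = 1 / (1 + K1/[H⁺] + K1K2/[H⁺]²) = 1 / (1 + 10^+2.39 + 10^+1.76)
   = 1 / (1 + 245.47 + 57.544) = 1/304.01 = 0.003289
[CO2*] = α₀ × DIC = 0.003289 × 2.47 = 0.00812 mmol/kg = 8.12 μmol/kg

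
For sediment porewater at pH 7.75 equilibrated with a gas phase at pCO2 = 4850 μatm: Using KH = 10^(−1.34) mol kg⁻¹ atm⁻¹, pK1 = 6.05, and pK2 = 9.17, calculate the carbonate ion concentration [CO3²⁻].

[CO3²⁻] = 0.422 mmol/kg

[CO2*] = KH · pCO2 = 10^(−1.34) × 4850×10^-6 = 2.217×10^-4 mol/kg
α₀ = 1/(1 + K1/[H⁺] + K1K2/[H⁺]²) = 1/(1 + 10^+1.70 + 10^+0.28) = 0.01886
DIC = [CO2*]/α₀ = 2.217×10^-4 / 0.01886 = 11.75 mmol/kg
[CO3²⁻] = α₂·DIC; α₂ = 0.03594, so [CO3²⁻] = 0.03594 × 11.75 = 0.422 mmol/kg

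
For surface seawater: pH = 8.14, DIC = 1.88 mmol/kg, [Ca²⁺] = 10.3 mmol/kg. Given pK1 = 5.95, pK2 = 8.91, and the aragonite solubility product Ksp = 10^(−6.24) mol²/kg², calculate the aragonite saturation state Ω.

Ω = 4.86

α₂ = 1 / (1 + [H⁺]/K2 + [H⁺]²/(K1K2)) = 1 / (1 + 10^+0.77 + 10^-1.42)
   = 1 / (1 + 5.8884 + 0.038019) = 1/6.9265 = 0.1444
[CO3²⁻] = α₂ × DIC = 0.1444 × 1.88 = 0.2714 mmol/kg
Ksp = 10^(−6.24) = 5.754×10^-7
Ω = [Ca²⁺][CO3²⁻]/Ksp = (10.3×10^-3)(2.714×10^-4) / 5.754×10^-7 = 4.86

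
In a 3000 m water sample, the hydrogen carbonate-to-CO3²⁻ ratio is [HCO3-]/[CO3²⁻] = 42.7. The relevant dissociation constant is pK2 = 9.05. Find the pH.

pH = 7.42

From K2 = [H⁺][CO3²⁻]/[HCO3-]:  pH = pK2 − log₁₀([HCO3-]/[CO3²⁻])
log₁₀(42.7) = +1.630
pH = 9.05 − (+1.630) = 7.42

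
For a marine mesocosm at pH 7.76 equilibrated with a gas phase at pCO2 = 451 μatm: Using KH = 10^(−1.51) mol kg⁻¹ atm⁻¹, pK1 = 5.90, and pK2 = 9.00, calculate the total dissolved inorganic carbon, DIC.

[CO2*] = KH · pCO2 = 10^(−1.51) × 451×10^-6 = 1.394×10^-5 mol/kg
α₀ = 1/(1 + K1/[H⁺] + K1K2/[H⁺]²) = 1/(1 + 10^+1.86 + 10^+0.62) = 0.01288
DIC = [CO2*]/α₀ = 1.394×10^-5 / 0.01288 = 1.08 mmol/kg

DIC = 1.08 mmol/kg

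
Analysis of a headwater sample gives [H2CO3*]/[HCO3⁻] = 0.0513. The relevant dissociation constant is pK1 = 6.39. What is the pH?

pH = 7.68

From K1 = [H⁺][HCO3⁻]/[H2CO3*]:  pH = pK1 − log₁₀([H2CO3*]/[HCO3⁻])
log₁₀(0.0513) = -1.290
pH = 6.39 − (-1.290) = 7.68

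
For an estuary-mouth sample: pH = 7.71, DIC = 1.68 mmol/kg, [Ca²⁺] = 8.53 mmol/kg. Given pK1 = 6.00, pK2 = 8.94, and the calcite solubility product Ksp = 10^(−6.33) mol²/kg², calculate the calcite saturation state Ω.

α₂ = 1 / (1 + [H⁺]/K2 + [H⁺]²/(K1K2)) = 1 / (1 + 10^+1.23 + 10^-0.48)
   = 1 / (1 + 16.982 + 0.33113) = 1/18.314 = 0.05460
[CO3²⁻] = α₂ × DIC = 0.05460 × 1.68 = 0.09174 mmol/kg
Ksp = 10^(−6.33) = 4.677×10^-7
Ω = [Ca²⁺][CO3²⁻]/Ksp = (8.53×10^-3)(9.174×10^-5) / 4.677×10^-7 = 1.67

Ω = 1.67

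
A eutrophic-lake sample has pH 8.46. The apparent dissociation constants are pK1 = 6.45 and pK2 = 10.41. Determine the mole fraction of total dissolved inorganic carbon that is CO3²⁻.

α₂ = 0.0110

α₂ = 1 / (1 + [H⁺]/K2 + [H⁺]²/(K1K2)) = 1 / (1 + 10^+1.95 + 10^-0.06)
   = 1 / (1 + 89.125 + 0.87096) = 1/90.996 = 0.01099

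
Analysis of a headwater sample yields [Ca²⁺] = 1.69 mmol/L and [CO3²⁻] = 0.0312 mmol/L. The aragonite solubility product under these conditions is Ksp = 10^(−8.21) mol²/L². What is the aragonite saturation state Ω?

Ksp = 10^(−8.21) = 6.166×10^-9
Ω = [Ca²⁺][CO3²⁻]/Ksp = (1.69×10^-3)(0.0312×10^-3) / 6.166×10^-9 = 8.55

Ω = 8.55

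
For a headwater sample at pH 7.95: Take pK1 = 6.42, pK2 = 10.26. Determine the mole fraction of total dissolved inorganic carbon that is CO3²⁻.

α₂ = 0.00473

α₂ = 1 / (1 + [H⁺]/K2 + [H⁺]²/(K1K2)) = 1 / (1 + 10^+2.31 + 10^+0.78)
   = 1 / (1 + 204.17 + 6.0256) = 1/211.20 = 0.004735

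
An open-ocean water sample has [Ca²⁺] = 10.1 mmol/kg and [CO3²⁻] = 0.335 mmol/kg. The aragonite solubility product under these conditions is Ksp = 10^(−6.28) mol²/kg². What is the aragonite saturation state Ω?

Ω = 6.45

Ksp = 10^(−6.28) = 5.248×10^-7
Ω = [Ca²⁺][CO3²⁻]/Ksp = (10.1×10^-3)(0.335×10^-3) / 5.248×10^-7 = 6.45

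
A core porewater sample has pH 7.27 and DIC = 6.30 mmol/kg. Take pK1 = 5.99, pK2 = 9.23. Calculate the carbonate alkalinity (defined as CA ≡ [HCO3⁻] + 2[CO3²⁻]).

CA = [HCO3⁻] + 2[CO3²⁻] = (α₁ + 2α₂)·DIC
At pH 7.27: [H⁺]/K1 = 10^-1.28 = 0.052481, K2/[H⁺] = 10^-1.96 = 0.010965
α₁ = 1/(1 + 0.052481 + 0.010965) = 1/1.0634 = 0.9403; α₂ = α₁·K2/[H⁺] = 0.01031
α₁ + 2α₂ = 0.9610
CA = 0.9610 × 6.30 = 6.05 mmol/kg

CA = 6.05 mmol/kg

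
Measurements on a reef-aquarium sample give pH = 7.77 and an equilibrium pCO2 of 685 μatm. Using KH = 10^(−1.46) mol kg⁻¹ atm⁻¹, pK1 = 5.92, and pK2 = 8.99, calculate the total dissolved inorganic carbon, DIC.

DIC = 1.81 mmol/kg

[CO2*] = KH · pCO2 = 10^(−1.46) × 685×10^-6 = 2.375×10^-5 mol/kg
α₀ = 1/(1 + K1/[H⁺] + K1K2/[H⁺]²) = 1/(1 + 10^+1.85 + 10^+0.63) = 0.01315
DIC = [CO2*]/α₀ = 2.375×10^-5 / 0.01315 = 1.81 mmol/kg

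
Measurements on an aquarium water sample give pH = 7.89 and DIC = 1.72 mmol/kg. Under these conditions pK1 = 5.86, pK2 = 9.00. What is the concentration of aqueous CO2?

α₀ = 1 / (1 + K1/[H⁺] + K1K2/[H⁺]²) = 1 / (1 + 10^+2.03 + 10^+0.92)
   = 1 / (1 + 107.15 + 8.3176) = 1/116.47 = 0.008586
[CO2*] = α₀ × DIC = 0.008586 × 1.72 = 0.0148 mmol/kg = 14.8 μmol/kg

[CO2*] = 14.8 μmol/kg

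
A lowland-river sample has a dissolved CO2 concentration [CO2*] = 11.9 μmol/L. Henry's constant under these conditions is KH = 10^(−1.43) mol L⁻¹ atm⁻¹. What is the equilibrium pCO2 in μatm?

KH = 10^(−1.43) = 3.715×10^-2 mol L⁻¹ atm⁻¹
pCO2 = [CO2*]/KH = 11.9×10^-6 / 3.715×10^-2 = 3.20×10^-4 atm = 320 μatm

pCO2 = 320 μatm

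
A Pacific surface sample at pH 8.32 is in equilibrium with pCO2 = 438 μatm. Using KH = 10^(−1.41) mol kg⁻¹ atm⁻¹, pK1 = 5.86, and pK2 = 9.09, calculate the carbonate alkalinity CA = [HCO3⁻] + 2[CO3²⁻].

[CO2*] = KH · pCO2 = 10^(−1.41) × 438×10^-6 = 1.704×10^-5 mol/kg
α₀ = 1/(1 + K1/[H⁺] + K1K2/[H⁺]²) = 1/(1 + 10^+2.46 + 10^+1.69) = 0.002955
DIC = [CO2*]/α₀ = 1.704×10^-5 / 0.002955 = 5.766 mmol/kg
CA = (α₁ + 2α₂)·DIC = (0.8523 + 2×0.1447) × 5.766 = 6.58 mmol/kg

CA = 6.58 mmol/kg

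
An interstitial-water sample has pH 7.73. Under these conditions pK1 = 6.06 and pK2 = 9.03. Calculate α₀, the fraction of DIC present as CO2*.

α₀ = 1 / (1 + K1/[H⁺] + K1K2/[H⁺]²) = 1 / (1 + 10^+1.67 + 10^+0.37)
   = 1 / (1 + 46.774 + 2.3442) = 1/50.118 = 0.01995

α₀ = 0.0200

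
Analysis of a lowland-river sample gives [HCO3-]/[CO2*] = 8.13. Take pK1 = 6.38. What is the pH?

From K1 = [H⁺][HCO3-]/[CO2*]:  pH = pK1 + log₁₀([HCO3-]/[CO2*])
log₁₀(8.13) = +0.910
pH = 6.38 + (+0.910) = 7.29

pH = 7.29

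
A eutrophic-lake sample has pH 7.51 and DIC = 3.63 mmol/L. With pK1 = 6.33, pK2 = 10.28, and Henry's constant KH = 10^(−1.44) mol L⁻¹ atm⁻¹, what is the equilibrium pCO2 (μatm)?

α₀ = 1 / (1 + K1/[H⁺] + K1K2/[H⁺]²) = 1 / (1 + 10^+1.18 + 10^-1.59)
   = 1 / (1 + 15.136 + 0.025704) = 1/16.161 = 0.06188
[CO2*] = α₀ × DIC = 0.06188 × 3.63 = 0.2246 mmol/L
pCO2 = [CO2*]/KH = 2.246×10^-4 / 3.631×10^-2 = 6190 μatm

pCO2 = 6190 μatm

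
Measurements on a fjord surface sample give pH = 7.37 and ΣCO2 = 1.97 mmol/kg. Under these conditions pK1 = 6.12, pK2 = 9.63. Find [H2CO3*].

[CO2*] = 0.104 mmol/kg

α₀ = 1 / (1 + K1/[H⁺] + K1K2/[H⁺]²) = 1 / (1 + 10^+1.25 + 10^-1.01)
   = 1 / (1 + 17.783 + 0.097724) = 1/18.881 = 0.05296
[CO2*] = α₀ × DIC = 0.05296 × 1.97 = 0.104 mmol/kg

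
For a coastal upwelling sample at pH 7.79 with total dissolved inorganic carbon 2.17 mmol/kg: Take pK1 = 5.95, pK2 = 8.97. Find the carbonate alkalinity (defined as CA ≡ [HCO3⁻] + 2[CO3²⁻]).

CA = 2.27 mmol/kg

CA = [HCO3⁻] + 2[CO3²⁻] = (α₁ + 2α₂)·DIC
At pH 7.79: [H⁺]/K1 = 10^-1.84 = 0.014454, K2/[H⁺] = 10^-1.18 = 0.066069
α₁ = 1/(1 + 0.014454 + 0.066069) = 1/1.0805 = 0.9255; α₂ = α₁·K2/[H⁺] = 0.06115
α₁ + 2α₂ = 1.0478
CA = 1.0478 × 2.17 = 2.27 mmol/kg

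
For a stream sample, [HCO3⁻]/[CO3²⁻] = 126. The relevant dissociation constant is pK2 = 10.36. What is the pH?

From K2 = [H⁺][CO3²⁻]/[HCO3⁻]:  pH = pK2 − log₁₀([HCO3⁻]/[CO3²⁻])
log₁₀(126) = +2.100
pH = 10.36 − (+2.100) = 8.26

pH = 8.26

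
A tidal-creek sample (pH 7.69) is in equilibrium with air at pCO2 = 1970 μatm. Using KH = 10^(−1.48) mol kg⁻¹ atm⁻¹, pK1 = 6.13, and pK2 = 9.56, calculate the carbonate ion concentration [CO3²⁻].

[CO2*] = KH · pCO2 = 10^(−1.48) × 1970×10^-6 = 6.523×10^-5 mol/kg
α₀ = 1/(1 + K1/[H⁺] + K1K2/[H⁺]²) = 1/(1 + 10^+1.56 + 10^-0.31) = 0.02646
DIC = [CO2*]/α₀ = 6.523×10^-5 / 0.02646 = 2.466 mmol/kg
[CO3²⁻] = α₂·DIC; α₂ = 0.01296, so [CO3²⁻] = 0.01296 × 2.466 = 0.0319 mmol/kg

[CO3²⁻] = 0.0319 mmol/kg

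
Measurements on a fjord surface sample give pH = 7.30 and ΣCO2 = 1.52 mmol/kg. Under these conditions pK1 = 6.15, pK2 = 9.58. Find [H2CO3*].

[CO2*] = 0.100 mmol/kg

α₀ = 1 / (1 + K1/[H⁺] + K1K2/[H⁺]²) = 1 / (1 + 10^+1.15 + 10^-1.13)
   = 1 / (1 + 14.125 + 0.074131) = 1/15.200 = 0.06579
[CO2*] = α₀ × DIC = 0.06579 × 1.52 = 0.100 mmol/kg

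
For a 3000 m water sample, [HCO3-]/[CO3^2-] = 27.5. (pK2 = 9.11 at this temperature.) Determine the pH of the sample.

From K2 = [H⁺][CO3^2-]/[HCO3-]:  pH = pK2 − log₁₀([HCO3-]/[CO3^2-])
log₁₀(27.5) = +1.439
pH = 9.11 − (+1.439) = 7.67

pH = 7.67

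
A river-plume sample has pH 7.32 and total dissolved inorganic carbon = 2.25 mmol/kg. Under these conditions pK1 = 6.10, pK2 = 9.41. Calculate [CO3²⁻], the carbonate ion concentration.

α₂ = 1 / (1 + [H⁺]/K2 + [H⁺]²/(K1K2)) = 1 / (1 + 10^+2.09 + 10^+0.87)
   = 1 / (1 + 123.03 + 7.4131) = 1/131.44 = 0.007608
[CO3²⁻] = α₂ × DIC = 0.007608 × 2.25 = 0.0171 mmol/kg = 17.1 μmol/kg

[CO3²⁻] = 17.1 μmol/kg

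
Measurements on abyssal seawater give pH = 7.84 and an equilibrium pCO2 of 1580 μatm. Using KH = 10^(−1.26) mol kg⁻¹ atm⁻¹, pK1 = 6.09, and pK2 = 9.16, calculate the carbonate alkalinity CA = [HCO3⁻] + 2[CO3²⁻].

[CO2*] = KH · pCO2 = 10^(−1.26) × 1580×10^-6 = 8.683×10^-5 mol/kg
α₀ = 1/(1 + K1/[H⁺] + K1K2/[H⁺]²) = 1/(1 + 10^+1.75 + 10^+0.43) = 0.01669
DIC = [CO2*]/α₀ = 8.683×10^-5 / 0.01669 = 5.203 mmol/kg
CA = (α₁ + 2α₂)·DIC = (0.9384 + 2×0.04491) × 5.203 = 5.35 mmol/kg

CA = 5.35 mmol/kg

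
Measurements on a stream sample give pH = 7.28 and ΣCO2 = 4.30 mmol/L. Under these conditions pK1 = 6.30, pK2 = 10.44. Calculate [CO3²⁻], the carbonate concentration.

[CO3²⁻] = 2.69 μmol/L

α₂ = 1 / (1 + [H⁺]/K2 + [H⁺]²/(K1K2)) = 1 / (1 + 10^+3.16 + 10^+2.18)
   = 1 / (1 + 1445.4 + 151.36) = 1/1597.8 = 0.0006259
[CO3²⁻] = α₂ × DIC = 0.0006259 × 4.30 = 0.00269 mmol/L = 2.69 μmol/L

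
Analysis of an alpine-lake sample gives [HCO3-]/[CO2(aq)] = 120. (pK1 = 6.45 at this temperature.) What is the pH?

From K1 = [H⁺][HCO3-]/[CO2(aq)]:  pH = pK1 + log₁₀([HCO3-]/[CO2(aq)])
log₁₀(120) = +2.079
pH = 6.45 + (+2.079) = 8.53

pH = 8.53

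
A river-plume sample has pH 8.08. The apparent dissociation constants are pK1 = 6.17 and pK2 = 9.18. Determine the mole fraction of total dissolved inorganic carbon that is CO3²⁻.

α₂ = 1 / (1 + [H⁺]/K2 + [H⁺]²/(K1K2)) = 1 / (1 + 10^+1.10 + 10^-0.81)
   = 1 / (1 + 12.589 + 0.15488) = 1/13.744 = 0.07276

α₂ = 0.0728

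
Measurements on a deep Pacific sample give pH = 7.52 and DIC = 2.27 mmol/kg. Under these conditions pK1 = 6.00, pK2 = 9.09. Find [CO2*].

α₀ = 1 / (1 + K1/[H⁺] + K1K2/[H⁺]²) = 1 / (1 + 10^+1.52 + 10^-0.05)
   = 1 / (1 + 33.113 + 0.89125) = 1/35.004 = 0.02857
[CO2*] = α₀ × DIC = 0.02857 × 2.27 = 0.0648 mmol/kg

[CO2*] = 0.0648 mmol/kg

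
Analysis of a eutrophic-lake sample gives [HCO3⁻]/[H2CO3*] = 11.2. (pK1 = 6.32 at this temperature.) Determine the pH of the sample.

pH = 7.37

From K1 = [H⁺][HCO3⁻]/[H2CO3*]:  pH = pK1 + log₁₀([HCO3⁻]/[H2CO3*])
log₁₀(11.2) = +1.049
pH = 6.32 + (+1.049) = 7.37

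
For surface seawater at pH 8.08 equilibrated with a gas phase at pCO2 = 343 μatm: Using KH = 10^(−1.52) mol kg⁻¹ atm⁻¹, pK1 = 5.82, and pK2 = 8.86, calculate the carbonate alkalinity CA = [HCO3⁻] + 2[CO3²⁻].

CA = 2.51 mmol/kg

[CO2*] = KH · pCO2 = 10^(−1.52) × 343×10^-6 = 1.036×10^-5 mol/kg
α₀ = 1/(1 + K1/[H⁺] + K1K2/[H⁺]²) = 1/(1 + 10^+2.26 + 10^+1.48) = 0.004691
DIC = [CO2*]/α₀ = 1.036×10^-5 / 0.004691 = 2.208 mmol/kg
CA = (α₁ + 2α₂)·DIC = (0.8536 + 2×0.1417) × 2.208 = 2.51 mmol/kg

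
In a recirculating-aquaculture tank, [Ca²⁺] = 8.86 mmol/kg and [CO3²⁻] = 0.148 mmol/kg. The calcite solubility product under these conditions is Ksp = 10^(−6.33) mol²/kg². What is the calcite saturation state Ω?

Ksp = 10^(−6.33) = 4.677×10^-7
Ω = [Ca²⁺][CO3²⁻]/Ksp = (8.86×10^-3)(0.148×10^-3) / 4.677×10^-7 = 2.80

Ω = 2.80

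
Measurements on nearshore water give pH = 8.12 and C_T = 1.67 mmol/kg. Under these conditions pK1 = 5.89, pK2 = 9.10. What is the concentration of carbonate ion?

[CO3²⁻] = 0.157 mmol/kg

α₂ = 1 / (1 + [H⁺]/K2 + [H⁺]²/(K1K2)) = 1 / (1 + 10^+0.98 + 10^-1.25)
   = 1 / (1 + 9.5499 + 0.056234) = 1/10.606 = 0.09428
[CO3²⁻] = α₂ × DIC = 0.09428 × 1.67 = 0.157 mmol/kg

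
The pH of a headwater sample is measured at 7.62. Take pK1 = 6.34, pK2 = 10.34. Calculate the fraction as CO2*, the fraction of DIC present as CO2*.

α₀ = 1 / (1 + K1/[H⁺] + K1K2/[H⁺]²) = 1 / (1 + 10^+1.28 + 10^-1.44)
   = 1 / (1 + 19.055 + 0.036308) = 1/20.091 = 0.04977

α₀ = 0.0498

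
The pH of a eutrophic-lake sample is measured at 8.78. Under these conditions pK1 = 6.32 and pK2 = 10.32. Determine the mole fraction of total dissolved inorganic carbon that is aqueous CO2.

α₀ = 1 / (1 + K1/[H⁺] + K1K2/[H⁺]²) = 1 / (1 + 10^+2.46 + 10^+0.92)
   = 1 / (1 + 288.40 + 8.3176) = 1/297.72 = 0.003359

α₀ = 0.00336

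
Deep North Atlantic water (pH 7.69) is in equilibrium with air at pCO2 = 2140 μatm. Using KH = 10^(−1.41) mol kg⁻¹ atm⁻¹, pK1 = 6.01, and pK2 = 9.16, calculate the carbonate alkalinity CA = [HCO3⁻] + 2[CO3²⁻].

[CO2*] = KH · pCO2 = 10^(−1.41) × 2140×10^-6 = 8.326×10^-5 mol/kg
α₀ = 1/(1 + K1/[H⁺] + K1K2/[H⁺]²) = 1/(1 + 10^+1.68 + 10^+0.21) = 0.01981
DIC = [CO2*]/α₀ = 8.326×10^-5 / 0.01981 = 4.203 mmol/kg
CA = (α₁ + 2α₂)·DIC = (0.9481 + 2×0.03212) × 4.203 = 4.25 mmol/kg

CA = 4.25 mmol/kg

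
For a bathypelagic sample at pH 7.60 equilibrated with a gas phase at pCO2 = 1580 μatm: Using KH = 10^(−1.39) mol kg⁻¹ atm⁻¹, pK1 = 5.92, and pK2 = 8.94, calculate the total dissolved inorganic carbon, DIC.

[CO2*] = KH · pCO2 = 10^(−1.39) × 1580×10^-6 = 6.437×10^-5 mol/kg
α₀ = 1/(1 + K1/[H⁺] + K1K2/[H⁺]²) = 1/(1 + 10^+1.68 + 10^+0.34) = 0.01959
DIC = [CO2*]/α₀ = 6.437×10^-5 / 0.01959 = 3.29 mmol/kg

DIC = 3.29 mmol/kg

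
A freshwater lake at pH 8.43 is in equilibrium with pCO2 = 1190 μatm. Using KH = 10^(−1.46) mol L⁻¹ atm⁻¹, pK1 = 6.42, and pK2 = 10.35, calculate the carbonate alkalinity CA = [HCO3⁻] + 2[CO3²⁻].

[CO2*] = KH · pCO2 = 10^(−1.46) × 1190×10^-6 = 4.126×10^-5 mol/L
α₀ = 1/(1 + K1/[H⁺] + K1K2/[H⁺]²) = 1/(1 + 10^+2.01 + 10^+0.09) = 0.009564
DIC = [CO2*]/α₀ = 4.126×10^-5 / 0.009564 = 4.314 mmol/L
CA = (α₁ + 2α₂)·DIC = (0.9787 + 2×0.01177) × 4.314 = 4.32 mmol/L

CA = 4.32 mmol/L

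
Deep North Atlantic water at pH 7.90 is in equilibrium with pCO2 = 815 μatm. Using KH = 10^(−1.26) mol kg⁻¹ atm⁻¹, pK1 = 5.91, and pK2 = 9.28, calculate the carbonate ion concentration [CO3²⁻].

[CO3²⁻] = 0.182 mmol/kg

[CO2*] = KH · pCO2 = 10^(−1.26) × 815×10^-6 = 4.479×10^-5 mol/kg
α₀ = 1/(1 + K1/[H⁺] + K1K2/[H⁺]²) = 1/(1 + 10^+1.99 + 10^+0.61) = 0.009728
DIC = [CO2*]/α₀ = 4.479×10^-5 / 0.009728 = 4.604 mmol/kg
[CO3²⁻] = α₂·DIC; α₂ = 0.03963, so [CO3²⁻] = 0.03963 × 4.604 = 0.182 mmol/kg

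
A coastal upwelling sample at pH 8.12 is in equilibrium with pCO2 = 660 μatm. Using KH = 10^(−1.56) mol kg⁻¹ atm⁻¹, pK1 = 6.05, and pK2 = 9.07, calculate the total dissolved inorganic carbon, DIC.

[CO2*] = KH · pCO2 = 10^(−1.56) × 660×10^-6 = 1.818×10^-5 mol/kg
α₀ = 1/(1 + K1/[H⁺] + K1K2/[H⁺]²) = 1/(1 + 10^+2.07 + 10^+1.12) = 0.007595
DIC = [CO2*]/α₀ = 1.818×10^-5 / 0.007595 = 2.39 mmol/kg

DIC = 2.39 mmol/kg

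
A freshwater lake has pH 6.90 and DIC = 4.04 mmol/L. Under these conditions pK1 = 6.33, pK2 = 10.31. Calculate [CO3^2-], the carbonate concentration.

[CO3²⁻] = 1.24 μmol/L

α₂ = 1 / (1 + [H⁺]/K2 + [H⁺]²/(K1K2)) = 1 / (1 + 10^+3.41 + 10^+2.84)
   = 1 / (1 + 2570.4 + 691.83) = 1/3263.2 = 0.0003064
[CO3²⁻] = α₂ × DIC = 0.0003064 × 4.04 = 0.00124 mmol/L = 1.24 μmol/L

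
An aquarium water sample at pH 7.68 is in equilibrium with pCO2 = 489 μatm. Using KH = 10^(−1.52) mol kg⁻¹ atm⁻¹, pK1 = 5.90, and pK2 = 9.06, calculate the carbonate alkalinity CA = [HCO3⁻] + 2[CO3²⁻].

CA = 0.964 mmol/kg

[CO2*] = KH · pCO2 = 10^(−1.52) × 489×10^-6 = 1.477×10^-5 mol/kg
α₀ = 1/(1 + K1/[H⁺] + K1K2/[H⁺]²) = 1/(1 + 10^+1.78 + 10^+0.40) = 0.01568
DIC = [CO2*]/α₀ = 1.477×10^-5 / 0.01568 = 0.9417 mmol/kg
CA = (α₁ + 2α₂)·DIC = (0.9449 + 2×0.03939) × 0.9417 = 0.964 mmol/kg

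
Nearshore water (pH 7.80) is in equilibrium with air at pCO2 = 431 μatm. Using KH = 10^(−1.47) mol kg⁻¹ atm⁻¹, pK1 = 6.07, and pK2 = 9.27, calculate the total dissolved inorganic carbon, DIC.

DIC = 0.825 mmol/kg

[CO2*] = KH · pCO2 = 10^(−1.47) × 431×10^-6 = 1.460×10^-5 mol/kg
α₀ = 1/(1 + K1/[H⁺] + K1K2/[H⁺]²) = 1/(1 + 10^+1.73 + 10^+0.26) = 0.01769
DIC = [CO2*]/α₀ = 1.460×10^-5 / 0.01769 = 0.825 mmol/kg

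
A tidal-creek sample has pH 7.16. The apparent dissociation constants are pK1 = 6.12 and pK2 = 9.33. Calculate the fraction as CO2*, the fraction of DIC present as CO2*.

α₀ = 0.0831

α₀ = 1 / (1 + K1/[H⁺] + K1K2/[H⁺]²) = 1 / (1 + 10^+1.04 + 10^-1.13)
   = 1 / (1 + 10.965 + 0.074131) = 1/12.039 = 0.08306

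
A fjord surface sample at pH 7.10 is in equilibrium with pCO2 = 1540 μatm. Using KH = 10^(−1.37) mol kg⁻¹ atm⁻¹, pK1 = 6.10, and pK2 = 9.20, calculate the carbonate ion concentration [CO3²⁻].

[CO3²⁻] = 5.22 μmol/kg

[CO2*] = KH · pCO2 = 10^(−1.37) × 1540×10^-6 = 6.569×10^-5 mol/kg
α₀ = 1/(1 + K1/[H⁺] + K1K2/[H⁺]²) = 1/(1 + 10^+1.00 + 10^-1.10) = 0.09026
DIC = [CO2*]/α₀ = 6.569×10^-5 / 0.09026 = 0.7278 mmol/kg
[CO3²⁻] = α₂·DIC; α₂ = 0.007169, so [CO3²⁻] = 0.007169 × 0.7278 = 0.00522 mmol/kg = 5.22 μmol/kg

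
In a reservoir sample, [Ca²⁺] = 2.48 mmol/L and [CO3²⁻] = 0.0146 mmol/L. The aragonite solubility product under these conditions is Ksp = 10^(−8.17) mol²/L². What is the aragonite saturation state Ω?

Ksp = 10^(−8.17) = 6.761×10^-9
Ω = [Ca²⁺][CO3²⁻]/Ksp = (2.48×10^-3)(0.0146×10^-3) / 6.761×10^-9 = 5.36

Ω = 5.36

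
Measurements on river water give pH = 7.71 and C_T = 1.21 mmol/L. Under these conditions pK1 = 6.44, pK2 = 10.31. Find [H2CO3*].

[CO2*] = 0.0615 mmol/L

α₀ = 1 / (1 + K1/[H⁺] + K1K2/[H⁺]²) = 1 / (1 + 10^+1.27 + 10^-1.33)
   = 1 / (1 + 18.621 + 0.046774) = 1/19.668 = 0.05084
[CO2*] = α₀ × DIC = 0.05084 × 1.21 = 0.0615 mmol/L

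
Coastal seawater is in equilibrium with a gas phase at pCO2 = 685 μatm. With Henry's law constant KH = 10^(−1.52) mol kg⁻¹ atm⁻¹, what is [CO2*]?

KH = 10^(−1.52) = 3.020×10^-2 mol kg⁻¹ atm⁻¹
[CO2*] = KH · pCO2 = 3.020×10^-2 × 685×10^-6 atm = 2.07×10^-5 mol/kg

[CO2*] = 20.7 μmol/kg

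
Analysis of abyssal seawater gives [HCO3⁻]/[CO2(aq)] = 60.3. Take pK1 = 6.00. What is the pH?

pH = 7.78

From K1 = [H⁺][HCO3⁻]/[CO2(aq)]:  pH = pK1 + log₁₀([HCO3⁻]/[CO2(aq)])
log₁₀(60.3) = +1.780
pH = 6.00 + (+1.780) = 7.78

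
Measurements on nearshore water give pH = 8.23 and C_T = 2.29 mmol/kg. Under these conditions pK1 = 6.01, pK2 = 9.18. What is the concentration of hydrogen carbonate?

[HCO3⁻] = 2.05 mmol/kg

α₁ = 1 / (1 + [H⁺]/K1 + K2/[H⁺]) = 1 / (1 + 10^-2.22 + 10^-0.95)
   = 1 / (1 + 0.0060256 + 0.11220) = 1/1.1182 = 0.8943
[HCO3⁻] = α₁ × DIC = 0.8943 × 2.29 = 2.05 mmol/kg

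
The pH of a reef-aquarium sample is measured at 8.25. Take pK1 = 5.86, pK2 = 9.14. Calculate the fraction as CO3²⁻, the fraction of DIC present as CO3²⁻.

α₂ = 1 / (1 + [H⁺]/K2 + [H⁺]²/(K1K2)) = 1 / (1 + 10^+0.89 + 10^-1.50)
   = 1 / (1 + 7.7625 + 0.031623) = 1/8.7941 = 0.1137

α₂ = 0.114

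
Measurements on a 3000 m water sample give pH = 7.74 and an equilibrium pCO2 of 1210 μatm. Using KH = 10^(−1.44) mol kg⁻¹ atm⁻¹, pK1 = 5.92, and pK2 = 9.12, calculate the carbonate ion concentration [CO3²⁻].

[CO2*] = KH · pCO2 = 10^(−1.44) × 1210×10^-6 = 4.393×10^-5 mol/kg
α₀ = 1/(1 + K1/[H⁺] + K1K2/[H⁺]²) = 1/(1 + 10^+1.82 + 10^+0.44) = 0.01432
DIC = [CO2*]/α₀ = 4.393×10^-5 / 0.01432 = 3.068 mmol/kg
[CO3²⁻] = α₂·DIC; α₂ = 0.03945, so [CO3²⁻] = 0.03945 × 3.068 = 0.121 mmol/kg

[CO3²⁻] = 0.121 mmol/kg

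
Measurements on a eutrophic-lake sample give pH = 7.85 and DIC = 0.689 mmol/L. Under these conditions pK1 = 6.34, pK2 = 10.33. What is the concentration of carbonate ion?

α₂ = 1 / (1 + [H⁺]/K2 + [H⁺]²/(K1K2)) = 1 / (1 + 10^+2.48 + 10^+0.97)
   = 1 / (1 + 302.00 + 9.3325) = 1/312.33 = 0.003202
[CO3²⁻] = α₂ × DIC = 0.003202 × 0.689 = 0.00221 mmol/L = 2.21 μmol/L

[CO3²⁻] = 2.21 μmol/L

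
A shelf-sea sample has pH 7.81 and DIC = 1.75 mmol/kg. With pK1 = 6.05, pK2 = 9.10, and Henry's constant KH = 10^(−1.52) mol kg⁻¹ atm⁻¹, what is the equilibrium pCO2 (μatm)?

pCO2 = 942 μatm

α₀ = 1 / (1 + K1/[H⁺] + K1K2/[H⁺]²) = 1 / (1 + 10^+1.76 + 10^+0.47)
   = 1 / (1 + 57.544 + 2.9512) = 1/61.495 = 0.01626
[CO2*] = α₀ × DIC = 0.01626 × 1.75 = 0.02846 mmol/kg
pCO2 = [CO2*]/KH = 2.846×10^-5 / 3.020×10^-2 = 942 μatm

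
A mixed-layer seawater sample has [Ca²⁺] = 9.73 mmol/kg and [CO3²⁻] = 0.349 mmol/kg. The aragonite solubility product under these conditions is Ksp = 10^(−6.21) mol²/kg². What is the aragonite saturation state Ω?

Ω = 5.51

Ksp = 10^(−6.21) = 6.166×10^-7
Ω = [Ca²⁺][CO3²⁻]/Ksp = (9.73×10^-3)(0.349×10^-3) / 6.166×10^-7 = 5.51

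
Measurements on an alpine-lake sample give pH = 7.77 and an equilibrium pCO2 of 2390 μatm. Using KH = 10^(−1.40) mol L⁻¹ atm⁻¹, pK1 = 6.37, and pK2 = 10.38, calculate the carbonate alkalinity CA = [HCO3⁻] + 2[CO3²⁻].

CA = 2.40 mmol/L

[CO2*] = KH · pCO2 = 10^(−1.40) × 2390×10^-6 = 9.515×10^-5 mol/L
α₀ = 1/(1 + K1/[H⁺] + K1K2/[H⁺]²) = 1/(1 + 10^+1.40 + 10^-1.21) = 0.03820
DIC = [CO2*]/α₀ = 9.515×10^-5 / 0.03820 = 2.491 mmol/L
CA = (α₁ + 2α₂)·DIC = (0.9594 + 2×0.002355) × 2.491 = 2.40 mmol/L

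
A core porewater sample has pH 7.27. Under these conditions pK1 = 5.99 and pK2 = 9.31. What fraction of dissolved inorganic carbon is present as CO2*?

α₀ = 0.0494

α₀ = 1 / (1 + K1/[H⁺] + K1K2/[H⁺]²) = 1 / (1 + 10^+1.28 + 10^-0.76)
   = 1 / (1 + 19.055 + 0.17378) = 1/20.228 = 0.04944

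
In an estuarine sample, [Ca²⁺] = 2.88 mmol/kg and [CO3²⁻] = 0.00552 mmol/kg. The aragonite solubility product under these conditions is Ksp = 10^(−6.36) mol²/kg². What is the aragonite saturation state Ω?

Ω = 0.0364

Ksp = 10^(−6.36) = 4.365×10^-7
Ω = [Ca²⁺][CO3²⁻]/Ksp = (2.88×10^-3)(0.00552×10^-3) / 4.365×10^-7 = 0.0364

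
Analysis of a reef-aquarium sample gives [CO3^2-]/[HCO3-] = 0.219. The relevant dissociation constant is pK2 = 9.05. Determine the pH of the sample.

pH = 8.39

From K2 = [H⁺][CO3^2-]/[HCO3-]:  pH = pK2 + log₁₀([CO3^2-]/[HCO3-])
log₁₀(0.219) = -0.660
pH = 9.05 + (-0.660) = 8.39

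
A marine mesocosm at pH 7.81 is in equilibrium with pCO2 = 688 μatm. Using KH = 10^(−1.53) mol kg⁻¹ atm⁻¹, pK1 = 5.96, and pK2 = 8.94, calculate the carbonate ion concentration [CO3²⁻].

[CO2*] = KH · pCO2 = 10^(−1.53) × 688×10^-6 = 2.030×10^-5 mol/kg
α₀ = 1/(1 + K1/[H⁺] + K1K2/[H⁺]²) = 1/(1 + 10^+1.85 + 10^+0.72) = 0.01298
DIC = [CO2*]/α₀ = 2.030×10^-5 / 0.01298 = 1.564 mmol/kg
[CO3²⁻] = α₂·DIC; α₂ = 0.06812, so [CO3²⁻] = 0.06812 × 1.564 = 0.107 mmol/kg

[CO3²⁻] = 0.107 mmol/kg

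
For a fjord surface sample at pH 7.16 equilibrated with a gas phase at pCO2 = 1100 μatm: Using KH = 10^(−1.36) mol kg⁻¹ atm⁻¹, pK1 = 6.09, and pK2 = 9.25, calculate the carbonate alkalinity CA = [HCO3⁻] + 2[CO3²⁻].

CA = 0.573 mmol/kg

[CO2*] = KH · pCO2 = 10^(−1.36) × 1100×10^-6 = 4.802×10^-5 mol/kg
α₀ = 1/(1 + K1/[H⁺] + K1K2/[H⁺]²) = 1/(1 + 10^+1.07 + 10^-1.02) = 0.07785
DIC = [CO2*]/α₀ = 4.802×10^-5 / 0.07785 = 0.6167 mmol/kg
CA = (α₁ + 2α₂)·DIC = (0.9147 + 2×0.007435) × 0.6167 = 0.573 mmol/kg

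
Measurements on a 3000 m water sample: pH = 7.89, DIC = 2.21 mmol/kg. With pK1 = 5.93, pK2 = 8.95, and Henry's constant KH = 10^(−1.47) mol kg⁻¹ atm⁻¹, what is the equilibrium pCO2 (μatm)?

pCO2 = 651 μatm

α₀ = 1 / (1 + K1/[H⁺] + K1K2/[H⁺]²) = 1 / (1 + 10^+1.96 + 10^+0.90)
   = 1 / (1 + 91.201 + 7.9433) = 1/100.14 = 0.009986
[CO2*] = α₀ × DIC = 0.009986 × 2.21 = 0.02207 mmol/kg
pCO2 = [CO2*]/KH = 2.207×10^-5 / 3.388×10^-2 = 651 μatm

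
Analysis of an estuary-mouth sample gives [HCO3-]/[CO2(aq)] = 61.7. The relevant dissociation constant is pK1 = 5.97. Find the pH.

From K1 = [H⁺][HCO3-]/[CO2(aq)]:  pH = pK1 + log₁₀([HCO3-]/[CO2(aq)])
log₁₀(61.7) = +1.790
pH = 5.97 + (+1.790) = 7.76

pH = 7.76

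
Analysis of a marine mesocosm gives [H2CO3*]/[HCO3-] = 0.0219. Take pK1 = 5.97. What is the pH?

From K1 = [H⁺][HCO3-]/[H2CO3*]:  pH = pK1 − log₁₀([H2CO3*]/[HCO3-])
log₁₀(0.0219) = -1.660
pH = 5.97 − (-1.660) = 7.63

pH = 7.63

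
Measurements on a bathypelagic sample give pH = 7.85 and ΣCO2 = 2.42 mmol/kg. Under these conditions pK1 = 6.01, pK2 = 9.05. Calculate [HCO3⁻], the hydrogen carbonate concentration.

[HCO3⁻] = 2.25 mmol/kg

α₁ = 1 / (1 + [H⁺]/K1 + K2/[H⁺]) = 1 / (1 + 10^-1.84 + 10^-1.20)
   = 1 / (1 + 0.014454 + 0.063096) = 1/1.0776 = 0.9280
[HCO3⁻] = α₁ × DIC = 0.9280 × 2.42 = 2.25 mmol/kg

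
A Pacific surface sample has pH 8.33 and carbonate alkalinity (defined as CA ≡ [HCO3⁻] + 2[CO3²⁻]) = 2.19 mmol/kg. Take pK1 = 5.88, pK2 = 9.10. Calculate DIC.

CA = [HCO3⁻] + 2[CO3²⁻] = (α₁ + 2α₂)·DIC
At pH 8.33: [H⁺]/K1 = 10^-2.45 = 0.0035481, K2/[H⁺] = 10^-0.77 = 0.16982
α₁ = 1/(1 + 0.0035481 + 0.16982) = 1/1.1734 = 0.8522; α₂ = α₁·K2/[H⁺] = 0.1447
α₁ + 2α₂ = 1.1417
DIC = CA / (α₁ + 2α₂) = 2.19 / 1.1417 = 1.92 mmol/kg

DIC = 1.92 mmol/kg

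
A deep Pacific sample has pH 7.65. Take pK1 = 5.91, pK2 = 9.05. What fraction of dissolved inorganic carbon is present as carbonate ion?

α₂ = 0.0376

α₂ = 1 / (1 + [H⁺]/K2 + [H⁺]²/(K1K2)) = 1 / (1 + 10^+1.40 + 10^-0.34)
   = 1 / (1 + 25.119 + 0.45709) = 1/26.576 = 0.03763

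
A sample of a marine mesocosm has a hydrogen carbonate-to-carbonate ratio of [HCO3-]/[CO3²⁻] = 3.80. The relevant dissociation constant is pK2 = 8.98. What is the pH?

pH = 8.40

From K2 = [H⁺][CO3²⁻]/[HCO3-]:  pH = pK2 − log₁₀([HCO3-]/[CO3²⁻])
log₁₀(3.80) = +0.580
pH = 8.98 − (+0.580) = 8.40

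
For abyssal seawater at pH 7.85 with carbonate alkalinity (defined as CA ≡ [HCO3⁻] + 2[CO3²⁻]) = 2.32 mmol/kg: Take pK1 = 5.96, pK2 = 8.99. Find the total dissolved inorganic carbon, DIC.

DIC = 2.20 mmol/kg

CA = [HCO3⁻] + 2[CO3²⁻] = (α₁ + 2α₂)·DIC
At pH 7.85: [H⁺]/K1 = 10^-1.89 = 0.012882, K2/[H⁺] = 10^-1.14 = 0.072444
α₁ = 1/(1 + 0.012882 + 0.072444) = 1/1.0853 = 0.9214; α₂ = α₁·K2/[H⁺] = 0.06675
α₁ + 2α₂ = 1.0549
DIC = CA / (α₁ + 2α₂) = 2.32 / 1.0549 = 2.20 mmol/kg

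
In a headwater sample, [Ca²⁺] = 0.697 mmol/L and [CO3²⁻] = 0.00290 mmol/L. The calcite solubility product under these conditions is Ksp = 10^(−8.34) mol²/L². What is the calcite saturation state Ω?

Ksp = 10^(−8.34) = 4.571×10^-9
Ω = [Ca²⁺][CO3²⁻]/Ksp = (0.697×10^-3)(0.00290×10^-3) / 4.571×10^-9 = 0.442

Ω = 0.442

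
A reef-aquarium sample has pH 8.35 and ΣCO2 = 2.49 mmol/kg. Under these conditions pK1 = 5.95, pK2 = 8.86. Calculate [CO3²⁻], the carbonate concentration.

α₂ = 1 / (1 + [H⁺]/K2 + [H⁺]²/(K1K2)) = 1 / (1 + 10^+0.51 + 10^-1.89)
   = 1 / (1 + 3.2359 + 0.012882) = 1/4.2488 = 0.2354
[CO3²⁻] = α₂ × DIC = 0.2354 × 2.49 = 0.586 mmol/kg

[CO3²⁻] = 0.586 mmol/kg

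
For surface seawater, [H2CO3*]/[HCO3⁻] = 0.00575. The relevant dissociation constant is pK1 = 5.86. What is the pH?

From K1 = [H⁺][HCO3⁻]/[H2CO3*]:  pH = pK1 − log₁₀([H2CO3*]/[HCO3⁻])
log₁₀(0.00575) = -2.240
pH = 5.86 − (-2.240) = 8.10

pH = 8.10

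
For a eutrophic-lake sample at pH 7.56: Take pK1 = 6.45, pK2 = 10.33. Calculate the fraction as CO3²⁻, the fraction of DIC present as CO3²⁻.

α₂ = 1 / (1 + [H⁺]/K2 + [H⁺]²/(K1K2)) = 1 / (1 + 10^+2.77 + 10^+1.66)
   = 1 / (1 + 588.84 + 45.709) = 1/635.55 = 0.001573

α₂ = 0.00157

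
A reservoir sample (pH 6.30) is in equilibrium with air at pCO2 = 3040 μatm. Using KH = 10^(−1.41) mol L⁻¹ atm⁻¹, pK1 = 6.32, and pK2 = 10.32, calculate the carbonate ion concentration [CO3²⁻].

[CO2*] = KH · pCO2 = 10^(−1.41) × 3040×10^-6 = 1.183×10^-4 mol/L
α₀ = 1/(1 + K1/[H⁺] + K1K2/[H⁺]²) = 1/(1 + 10^-0.02 + 10^-4.04) = 0.5115
DIC = [CO2*]/α₀ = 1.183×10^-4 / 0.5115 = 0.2312 mmol/L
[CO3²⁻] = α₂·DIC; α₂ = 4.665×10^-5, so [CO3²⁻] = 4.665×10^-5 × 0.2312 = 1.08×10^-5 mmol/L = 0.0108 μmol/L

[CO3²⁻] = 0.0108 μmol/L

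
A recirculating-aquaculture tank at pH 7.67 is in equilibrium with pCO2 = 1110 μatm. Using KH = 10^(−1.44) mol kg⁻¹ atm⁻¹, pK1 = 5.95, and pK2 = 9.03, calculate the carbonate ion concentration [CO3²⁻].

[CO3²⁻] = 0.0923 mmol/kg

[CO2*] = KH · pCO2 = 10^(−1.44) × 1110×10^-6 = 4.030×10^-5 mol/kg
α₀ = 1/(1 + K1/[H⁺] + K1K2/[H⁺]²) = 1/(1 + 10^+1.72 + 10^+0.36) = 0.01793
DIC = [CO2*]/α₀ = 4.030×10^-5 / 0.01793 = 2.248 mmol/kg
[CO3²⁻] = α₂·DIC; α₂ = 0.04108, so [CO3²⁻] = 0.04108 × 2.248 = 0.0923 mmol/kg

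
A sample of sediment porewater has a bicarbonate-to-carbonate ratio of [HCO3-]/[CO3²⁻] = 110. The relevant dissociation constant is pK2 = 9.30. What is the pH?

pH = 7.26

From K2 = [H⁺][CO3²⁻]/[HCO3-]:  pH = pK2 − log₁₀([HCO3-]/[CO3²⁻])
log₁₀(110) = +2.041
pH = 9.30 − (+2.041) = 7.26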